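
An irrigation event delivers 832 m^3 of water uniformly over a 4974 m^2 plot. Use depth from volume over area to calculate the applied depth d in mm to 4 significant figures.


Approach: apply depth from volume over area, d = (V/A)*1000.
d = (832 / 4974) * 1000 = 167.3 mm
Therefore the applied depth d = 167.3 mm.


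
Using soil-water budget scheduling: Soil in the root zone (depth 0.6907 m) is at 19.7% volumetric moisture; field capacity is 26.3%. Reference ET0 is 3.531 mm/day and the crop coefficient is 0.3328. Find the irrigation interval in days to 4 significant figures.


Approach: apply soil-water budget scheduling, SMD = (FC-theta)/100*depth*1000; ETc = ET0*Kc; interval = SMD/ETc.
Step 1 — soil moisture deficit:
  SMD = (26.3 - 19.7)/100 * 0.6907 * 1000 = 45.5862 mm
Step 2 — daily crop ET (ETc = ET0*Kc):
  ETc = 3.531 * 0.3328 = 1.17512 mm/day
Step 3 — irrigation interval (SMD/ETc):
  interval = 45.5862 / 1.17512 = 38.79 days
Therefore the irrigation interval = 38.79 days.


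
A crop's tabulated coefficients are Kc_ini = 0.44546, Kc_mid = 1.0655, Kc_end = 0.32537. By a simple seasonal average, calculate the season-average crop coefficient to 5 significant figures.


Approach: apply a simple seasonal average, Kc_avg = (Kc_ini + Kc_mid + Kc_end)/3.
Kc_avg = (0.44546 + 1.0655 + 0.32537)/3 = 0.61211
Therefore the season-average crop coefficient = 0.61211.


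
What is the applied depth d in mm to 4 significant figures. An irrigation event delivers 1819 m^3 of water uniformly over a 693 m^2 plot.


Approach: apply depth from volume over area, d = (V/A)*1000.
d = (1819 / 693) * 1000 = 2625 mm
Therefore the applied depth d = 2625 mm.


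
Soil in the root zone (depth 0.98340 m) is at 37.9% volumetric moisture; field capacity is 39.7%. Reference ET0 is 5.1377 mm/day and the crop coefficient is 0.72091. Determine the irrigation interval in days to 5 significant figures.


Approach: apply soil-water budget scheduling, SMD = (FC-theta)/100*depth*1000; ETc = ET0*Kc; interval = SMD/ETc.
Step 1 — soil moisture deficit:
  SMD = (39.7 - 37.9)/100 * 0.98340 * 1000 = 17.70120 mm
Step 2 — daily crop ET (ETc = ET0*Kc):
  ETc = 5.1377 * 0.72091 = 3.703819 mm/day
Step 3 — irrigation interval (SMD/ETc):
  interval = 17.70120 / 3.703819 = 4.7792 days
Therefore the irrigation interval = 4.7792 days.


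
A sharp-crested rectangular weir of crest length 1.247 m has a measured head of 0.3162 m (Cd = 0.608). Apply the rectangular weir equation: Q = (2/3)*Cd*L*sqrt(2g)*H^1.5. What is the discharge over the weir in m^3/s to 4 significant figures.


Q = (2/3)*0.608*1.247*sqrt(2*9.81)*0.3162^1.5 = 0.3981 m^3/s
Therefore the discharge over the weir = 0.3981 m^3/s.


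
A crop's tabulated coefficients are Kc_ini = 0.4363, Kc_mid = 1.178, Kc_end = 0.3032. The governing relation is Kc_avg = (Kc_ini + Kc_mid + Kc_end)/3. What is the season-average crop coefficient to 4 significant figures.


Kc_avg = (0.4363 + 1.178 + 0.3032)/3 = 0.6392
Therefore the season-average crop coefficient = 0.6392.


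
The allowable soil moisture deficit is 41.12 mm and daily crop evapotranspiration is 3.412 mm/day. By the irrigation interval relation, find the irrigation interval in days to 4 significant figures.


Approach: apply the irrigation interval relation, interval = SMD / ETc.
interval = 41.12 / 3.412 = 12.05 days
Therefore the irrigation interval = 12.05 days.


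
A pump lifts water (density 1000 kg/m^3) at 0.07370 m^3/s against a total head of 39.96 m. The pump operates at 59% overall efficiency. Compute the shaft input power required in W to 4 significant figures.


Approach: apply hydraulic power then efficiency conversion, P = rho*g*Q*H; P_in = P/eta.
Step 1 — hydraulic power (P = rho*g*Q*H):
  P = 1000 * 9.81 * 0.07370 * 39.96 = 28891.0 W
Step 2 — input power: P_in = P/eta = 28891.0 / 0.59 = 48970 W
Therefore the shaft input power required = 48970 W.


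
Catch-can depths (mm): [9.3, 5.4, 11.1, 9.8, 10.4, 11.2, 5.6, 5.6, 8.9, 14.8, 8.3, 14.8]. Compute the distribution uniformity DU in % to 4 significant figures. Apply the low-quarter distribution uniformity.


Approach: apply the low-quarter distribution uniformity, DU = (mean of lowest quarter of readings / overall mean)*100.
sorted lowest 3 of 12: [5.4, 5.6, 5.6] -> mean = 5.53333 mm
overall mean = 9.60000 mm
DU = (5.53333/9.60000)*100 = 57.64 %
Therefore the distribution uniformity DU = 57.64 %.


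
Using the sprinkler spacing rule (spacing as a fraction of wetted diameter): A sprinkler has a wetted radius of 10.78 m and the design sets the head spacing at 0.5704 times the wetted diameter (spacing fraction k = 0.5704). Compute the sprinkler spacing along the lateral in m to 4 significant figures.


Approach: apply the sprinkler spacing rule (spacing as a fraction of wetted diameter), S = k*(2*R).
S = 0.5704 * (2 * 10.78) = 12.30 m
Therefore the sprinkler spacing along the lateral = 12.30 m.


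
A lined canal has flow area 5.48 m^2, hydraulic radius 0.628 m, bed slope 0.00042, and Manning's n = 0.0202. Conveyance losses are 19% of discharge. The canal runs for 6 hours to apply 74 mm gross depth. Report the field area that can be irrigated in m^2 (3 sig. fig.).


Approach: apply Manning's equation with a conveyance and depth budget, Q = (1/n)*A*R^(2/3)*S^(1/2); Q_field = Q*(1-loss); Area = Q_field*t/(d/1000).
Step 1 — canal discharge (Manning's equation):
  Q = (1/0.0202) * 5.48 * 0.628^(2/3) * 0.00042^(1/2) = 4.0772 m^3/s
Step 2 — delivered flow: Q_field = 4.0772*(1 - 19/100) = 3.3025 m^3/s
Step 3 — volume delivered: V = 3.3025 * 6*3600 = 71334 m^3
Step 4 — area served: A = V / (depth/1000) = 71334 / 0.074 = 964000 m^2
Therefore the field area that can be irrigated = 964000 m^2.


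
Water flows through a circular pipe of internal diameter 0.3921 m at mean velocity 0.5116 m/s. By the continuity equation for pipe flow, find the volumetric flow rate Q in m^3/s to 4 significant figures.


Approach: apply the continuity equation for pipe flow, Q = A * v with A = pi*(D/2)^2.
A = pi*(0.3921/2)^2 = 0.120749 m^2
Q = 0.120749 * 0.5116 = 0.06178 m^3/s
Therefore the volumetric flow rate Q = 0.06178 m^3/s.


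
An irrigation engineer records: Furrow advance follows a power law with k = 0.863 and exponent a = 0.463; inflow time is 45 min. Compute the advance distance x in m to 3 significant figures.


Approach: apply the power-law advance function, x = k*t^a.
x = 0.863 * 45^0.463 = 5.03 m
Therefore the advance distance x = 5.03 m.


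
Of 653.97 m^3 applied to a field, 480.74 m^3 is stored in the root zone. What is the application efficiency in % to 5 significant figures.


Approach: apply the application efficiency ratio, Ea = (stored/applied)*100.
Ea = (480.74/653.97)*100 = 73.511 %
Therefore the application efficiency = 73.511 %.


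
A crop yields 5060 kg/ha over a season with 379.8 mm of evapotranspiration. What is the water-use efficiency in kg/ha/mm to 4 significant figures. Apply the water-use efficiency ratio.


Approach: apply the water-use efficiency ratio, WUE = yield/ET.
WUE = 5060 / 379.8 = 13.32 kg/ha/mm
Therefore the water-use efficiency = 13.32 kg/ha/mm.


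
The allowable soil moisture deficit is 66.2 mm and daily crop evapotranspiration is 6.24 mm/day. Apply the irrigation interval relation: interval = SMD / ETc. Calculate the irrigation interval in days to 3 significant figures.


interval = 66.2 / 6.24 = 10.6 days
Therefore the irrigation interval = 10.6 days.


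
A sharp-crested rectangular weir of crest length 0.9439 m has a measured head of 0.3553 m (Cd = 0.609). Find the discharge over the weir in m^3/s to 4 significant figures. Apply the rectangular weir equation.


Approach: apply the rectangular weir equation, Q = (2/3)*Cd*L*sqrt(2g)*H^1.5.
Q = (2/3)*0.609*0.9439*sqrt(2*9.81)*0.3553^1.5 = 0.3595 m^3/s
Therefore the discharge over the weir = 0.3595 m^3/s.


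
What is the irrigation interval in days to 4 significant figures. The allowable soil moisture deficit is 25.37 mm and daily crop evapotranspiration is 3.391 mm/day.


Approach: apply the irrigation interval relation, interval = SMD / ETc.
interval = 25.37 / 3.391 = 7.482 days
Therefore the irrigation interval = 7.482 days.


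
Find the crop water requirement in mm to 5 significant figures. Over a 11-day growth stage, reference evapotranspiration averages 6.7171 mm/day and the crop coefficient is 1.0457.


Approach: apply the crop water requirement relation, CWR = ET0 * Kc * days.
CWR = 6.7171 * 1.0457 * 11 = 77.265 mm
Therefore the crop water requirement = 77.265 mm.


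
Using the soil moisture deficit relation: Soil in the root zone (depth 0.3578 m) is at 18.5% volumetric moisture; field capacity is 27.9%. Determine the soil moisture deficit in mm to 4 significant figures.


Approach: apply the soil moisture deficit relation, SMD = (FC - theta)/100 * depth * 1000.
SMD = (27.9 - 18.5)/100 * 0.3578 * 1000 = 33.63 mm
Therefore the soil moisture deficit = 33.63 mm.


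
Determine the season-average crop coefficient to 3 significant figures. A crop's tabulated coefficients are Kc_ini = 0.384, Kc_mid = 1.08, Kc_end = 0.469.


Approach: apply a simple seasonal average, Kc_avg = (Kc_ini + Kc_mid + Kc_end)/3.
Kc_avg = (0.384 + 1.08 + 0.469)/3 = 0.644
Therefore the season-average crop coefficient = 0.644.


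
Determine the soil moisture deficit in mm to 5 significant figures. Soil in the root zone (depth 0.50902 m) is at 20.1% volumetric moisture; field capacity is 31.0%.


Approach: apply the soil moisture deficit relation, SMD = (FC - theta)/100 * depth * 1000.
SMD = (31.0 - 20.1)/100 * 0.50902 * 1000 = 55.483 mm
Therefore the soil moisture deficit = 55.483 mm.


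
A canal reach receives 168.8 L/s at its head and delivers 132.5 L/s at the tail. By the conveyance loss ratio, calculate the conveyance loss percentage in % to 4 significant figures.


Approach: apply the conveyance loss ratio, loss% = ((Q_head - Q_tail)/Q_head)*100.
loss = ((168.8 - 132.5)/168.8)*100 = 21.50 %
Therefore the conveyance loss percentage = 21.50 %.


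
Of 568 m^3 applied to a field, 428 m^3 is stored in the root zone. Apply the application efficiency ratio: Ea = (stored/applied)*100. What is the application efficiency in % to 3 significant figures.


Ea = (428/568)*100 = 75.4 %
Therefore the application efficiency = 75.4 %.


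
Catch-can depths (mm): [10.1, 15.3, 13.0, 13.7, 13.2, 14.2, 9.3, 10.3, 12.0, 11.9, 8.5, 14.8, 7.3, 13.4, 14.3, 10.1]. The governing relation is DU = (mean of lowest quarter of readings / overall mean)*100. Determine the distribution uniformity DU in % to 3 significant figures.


sorted lowest 4 of 16: [7.3, 8.5, 9.3, 10.1] -> mean = 8.8000 mm
overall mean = 11.963 mm
DU = (8.8000/11.963)*100 = 73.6 %
Therefore the distribution uniformity DU = 73.6 %.


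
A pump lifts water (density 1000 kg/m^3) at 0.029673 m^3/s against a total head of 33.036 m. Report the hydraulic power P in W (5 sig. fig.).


Approach: apply the hydraulic power relation, P = rho*g*Q*H.
P = 1000 * 9.81 * 0.029673 * 33.036 = 9616.5 W
Therefore the hydraulic power P = 9616.5 W.


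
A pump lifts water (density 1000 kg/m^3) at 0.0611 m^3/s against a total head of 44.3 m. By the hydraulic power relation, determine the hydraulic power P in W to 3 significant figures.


Approach: apply the hydraulic power relation, P = rho*g*Q*H.
P = 1000 * 9.81 * 0.0611 * 44.3 = 26600 W
Therefore the hydraulic power P = 26600 W.


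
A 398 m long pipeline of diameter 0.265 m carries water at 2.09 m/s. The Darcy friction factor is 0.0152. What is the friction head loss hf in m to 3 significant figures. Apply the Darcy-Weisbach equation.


Approach: apply the Darcy-Weisbach equation, hf = f*(L/D)*(v^2/(2g)).
hf = 0.0152 * (398/0.265) * (2.09^2 / (2*9.81))
hf = 5.08 m
Therefore the friction head loss hf = 5.08 m.


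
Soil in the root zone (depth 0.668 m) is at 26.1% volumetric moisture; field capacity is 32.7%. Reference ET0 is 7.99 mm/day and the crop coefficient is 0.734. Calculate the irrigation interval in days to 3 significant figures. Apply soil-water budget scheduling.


Approach: apply soil-water budget scheduling, SMD = (FC-theta)/100*depth*1000; ETc = ET0*Kc; interval = SMD/ETc.
Step 1 — soil moisture deficit:
  SMD = (32.7 - 26.1)/100 * 0.668 * 1000 = 44.088 mm
Step 2 — daily crop ET (ETc = ET0*Kc):
  ETc = 7.99 * 0.734 = 5.8647 mm/day
Step 3 — irrigation interval (SMD/ETc):
  interval = 44.088 / 5.8647 = 7.52 days
Therefore the irrigation interval = 7.52 days.


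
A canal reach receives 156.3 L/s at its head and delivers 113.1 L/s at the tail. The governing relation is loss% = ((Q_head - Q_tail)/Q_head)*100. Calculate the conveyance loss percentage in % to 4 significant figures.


loss = ((156.3 - 113.1)/156.3)*100 = 27.64 %
Therefore the conveyance loss percentage = 27.64 %.


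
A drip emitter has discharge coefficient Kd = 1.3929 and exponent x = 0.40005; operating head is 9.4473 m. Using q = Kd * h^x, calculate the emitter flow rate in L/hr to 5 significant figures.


q = 1.3929 * 9.4473^0.40005 = 3.4205 L/hr
Therefore the emitter flow rate = 3.4205 L/hr.


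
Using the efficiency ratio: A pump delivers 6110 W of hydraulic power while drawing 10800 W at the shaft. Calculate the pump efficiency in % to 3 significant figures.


Approach: apply the efficiency ratio, eta = (P_out/P_in)*100.
eta = (6110 / 10800) * 100 = 56.6 %
Therefore the pump efficiency = 56.6 %.


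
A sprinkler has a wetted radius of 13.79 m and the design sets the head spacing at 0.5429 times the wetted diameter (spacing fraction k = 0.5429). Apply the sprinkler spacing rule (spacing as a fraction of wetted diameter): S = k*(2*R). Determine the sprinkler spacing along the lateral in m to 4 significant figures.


S = 0.5429 * (2 * 13.79) = 14.97 m
Therefore the sprinkler spacing along the lateral = 14.97 m.


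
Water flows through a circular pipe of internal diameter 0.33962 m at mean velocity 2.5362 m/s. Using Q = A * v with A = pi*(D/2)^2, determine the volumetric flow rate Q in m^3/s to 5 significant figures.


A = pi*(0.33962/2)^2 = 0.09058919 m^2
Q = 0.09058919 * 2.5362 = 0.22975 m^3/s
Therefore the volumetric flow rate Q = 0.22975 m^3/s.


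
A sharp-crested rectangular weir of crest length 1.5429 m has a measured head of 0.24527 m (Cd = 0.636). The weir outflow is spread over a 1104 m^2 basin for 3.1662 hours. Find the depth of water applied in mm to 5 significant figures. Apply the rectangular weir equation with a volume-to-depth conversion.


Approach: apply the rectangular weir equation with a volume-to-depth conversion, Q = (2/3)*Cd*L*sqrt(2g)*H^1.5; d = Q*t/A * 1000.
Step 1 — weir discharge:
  Q = (2/3)*0.636*1.5429*sqrt(2*9.81)*0.24527^1.5 = 0.3519815 m^3/s
Step 2 — volume: V = 0.3519815 * 3.1662*3600 = 4011.997 m^3
Step 3 — depth: d = V/A * 1000 = 4011.997/1104 * 1000 = 3634.1 mm
Therefore the depth of water applied = 3634.1 mm.


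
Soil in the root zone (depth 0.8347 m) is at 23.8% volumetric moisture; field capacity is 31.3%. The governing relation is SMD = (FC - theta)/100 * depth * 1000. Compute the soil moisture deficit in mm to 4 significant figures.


SMD = (31.3 - 23.8)/100 * 0.8347 * 1000 = 62.60 mm
Therefore the soil moisture deficit = 62.60 mm.


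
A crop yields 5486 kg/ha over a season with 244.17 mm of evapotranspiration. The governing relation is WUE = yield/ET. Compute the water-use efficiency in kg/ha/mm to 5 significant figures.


WUE = 5486 / 244.17 = 22.468 kg/ha/mm
Therefore the water-use efficiency = 22.468 kg/ha/mm.


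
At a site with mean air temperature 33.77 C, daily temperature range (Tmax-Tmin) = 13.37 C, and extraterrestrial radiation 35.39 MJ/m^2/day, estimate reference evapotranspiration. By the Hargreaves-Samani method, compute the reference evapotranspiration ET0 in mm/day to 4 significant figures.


Approach: apply the Hargreaves-Samani method, ET0 = 0.0023*(Tmean+17.8)*sqrt(Tmax-Tmin)*0.408*Ra.
ET0 = 0.0023*(33.77+17.8)*sqrt(13.37)*0.408*35.39 = 6.262 mm/day
Therefore the reference evapotranspiration ET0 = 6.262 mm/day.


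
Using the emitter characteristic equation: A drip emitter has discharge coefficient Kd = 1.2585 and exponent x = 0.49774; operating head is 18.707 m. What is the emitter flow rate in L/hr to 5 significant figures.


Approach: apply the emitter characteristic equation, q = Kd * h^x.
q = 1.2585 * 18.707^0.49774 = 5.4073 L/hr
Therefore the emitter flow rate = 5.4073 L/hr.


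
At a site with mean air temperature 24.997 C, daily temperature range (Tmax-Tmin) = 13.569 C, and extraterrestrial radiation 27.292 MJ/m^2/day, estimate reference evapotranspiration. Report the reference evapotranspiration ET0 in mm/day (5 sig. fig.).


Approach: apply the Hargreaves-Samani method, ET0 = 0.0023*(Tmean+17.8)*sqrt(Tmax-Tmin)*0.408*Ra.
ET0 = 0.0023*(24.997+17.8)*sqrt(13.569)*0.408*27.292 = 4.0375 mm/day
Therefore the reference evapotranspiration ET0 = 4.0375 mm/day.


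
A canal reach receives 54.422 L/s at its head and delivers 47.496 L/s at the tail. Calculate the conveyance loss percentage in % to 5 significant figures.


Approach: apply the conveyance loss ratio, loss% = ((Q_head - Q_tail)/Q_head)*100.
loss = ((54.422 - 47.496)/54.422)*100 = 12.726 %
Therefore the conveyance loss percentage = 12.726 %.


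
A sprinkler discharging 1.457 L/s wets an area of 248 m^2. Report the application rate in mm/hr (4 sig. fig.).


Approach: apply the application rate relation, rate = (Q/A)*3600.
rate = (1.457 / 248) * 3600 = 21.15 mm/hr
Therefore the application rate = 21.15 mm/hr.


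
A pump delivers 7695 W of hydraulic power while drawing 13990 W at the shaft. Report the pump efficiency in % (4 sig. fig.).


Approach: apply the efficiency ratio, eta = (P_out/P_in)*100.
eta = (7695 / 13990) * 100 = 55.00 %
Therefore the pump efficiency = 55.00 %.


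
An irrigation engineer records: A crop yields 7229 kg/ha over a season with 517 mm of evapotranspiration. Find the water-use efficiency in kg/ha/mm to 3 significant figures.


Approach: apply the water-use efficiency ratio, WUE = yield/ET.
WUE = 7229 / 517 = 14.0 kg/ha/mm
Therefore the water-use efficiency = 14.0 kg/ha/mm.


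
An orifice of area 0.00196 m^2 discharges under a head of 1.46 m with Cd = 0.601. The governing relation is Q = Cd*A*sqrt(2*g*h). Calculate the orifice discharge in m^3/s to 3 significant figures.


Q = 0.601 * 0.00196 * sqrt(2*9.81*1.46) = 0.00630 m^3/s
Therefore the orifice discharge = 0.00630 m^3/s.


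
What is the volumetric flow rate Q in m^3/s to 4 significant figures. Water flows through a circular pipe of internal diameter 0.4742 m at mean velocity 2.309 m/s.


Approach: apply the continuity equation for pipe flow, Q = A * v with A = pi*(D/2)^2.
A = pi*(0.4742/2)^2 = 0.176609 m^2
Q = 0.176609 * 2.309 = 0.4078 m^3/s
Therefore the volumetric flow rate Q = 0.4078 m^3/s.


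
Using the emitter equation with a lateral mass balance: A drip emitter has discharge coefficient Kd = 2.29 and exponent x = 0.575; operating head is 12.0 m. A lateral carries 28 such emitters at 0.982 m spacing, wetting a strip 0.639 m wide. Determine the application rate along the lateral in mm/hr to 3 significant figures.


Approach: apply the emitter equation with a lateral mass balance, q = Kd*h^x; Q = n*q; rate = Q/(n*spacing*width).
Step 1 — single emitter flow (q = Kd*h^x):
  q = 2.29 * 12.0^0.575 = 9.5579 L/hr
Step 2 — total lateral flow: Q = 28 * 9.5579 = 267.62 L/hr
Step 3 — wetted area: A = 28 * 0.982 * 0.639 = 17.570 m^2
Step 4 — application rate: Q/A = 267.62/17.570 = 15.2 mm/hr
Therefore the application rate along the lateral = 15.2 mm/hr.


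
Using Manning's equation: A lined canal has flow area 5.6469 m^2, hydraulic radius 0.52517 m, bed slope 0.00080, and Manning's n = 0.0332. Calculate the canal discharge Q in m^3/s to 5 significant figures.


Approach: apply Manning's equation, Q = (1/n)*A*R^(2/3)*S^(1/2).
Q = (1/0.0332) * 5.6469 * 0.52517^(2/3) * 0.00080^(1/2) = 3.1315 m^3/s
Therefore the canal discharge Q = 3.1315 m^3/s.


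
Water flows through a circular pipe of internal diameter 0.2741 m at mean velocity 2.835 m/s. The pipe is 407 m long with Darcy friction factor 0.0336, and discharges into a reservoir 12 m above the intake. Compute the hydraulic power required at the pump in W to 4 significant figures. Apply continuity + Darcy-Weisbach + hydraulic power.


Approach: apply continuity + Darcy-Weisbach + hydraulic power, Q = A*v; hf = f*(L/D)*(v^2/(2g)); H = static + hf; P = rho*g*Q*H.
Step 1 — flow rate (continuity, Q = A*v):
  A = pi*(0.2741/2)^2 = 0.0590076 m^2
  Q = 0.0590076 * 2.835 = 0.167287 m^3/s
Step 2 — friction head loss (Darcy-Weisbach):
  hf = 0.0336 * (407/0.2741) * (2.835^2 / (2*9.81))
  hf = 20.4377 m
Step 3 — total head: H = 12 + 20.4377 = 32.4377 m
Step 4 — hydraulic power (P = rho*g*Q*H):
  P = 1000 * 9.81 * 0.167287 * 32.4377 = 53230 W
Therefore the hydraulic power required at the pump = 53230 W.


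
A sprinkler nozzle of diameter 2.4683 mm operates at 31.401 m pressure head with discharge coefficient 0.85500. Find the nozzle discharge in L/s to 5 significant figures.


Approach: apply the orifice equation, Q = Cd*A*sqrt(2*g*h), A = pi*(d/2)^2.
A = pi*(2.4683e-3/2)^2 = 4.785042e-06 m^2
Q = 0.85500 * 4.785042e-06 * sqrt(2*9.81*31.401) * 1000 = 0.10155 L/s
Therefore the nozzle discharge = 0.10155 L/s.


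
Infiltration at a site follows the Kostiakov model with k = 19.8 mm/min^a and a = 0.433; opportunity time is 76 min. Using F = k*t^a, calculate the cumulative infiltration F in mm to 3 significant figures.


F = 19.8 * 76^0.433 = 129 mm
Therefore the cumulative infiltration F = 129 mm.


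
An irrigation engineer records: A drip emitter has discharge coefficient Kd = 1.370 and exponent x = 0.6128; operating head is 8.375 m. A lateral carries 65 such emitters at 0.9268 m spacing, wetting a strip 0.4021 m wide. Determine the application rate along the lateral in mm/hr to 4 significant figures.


Approach: apply the emitter equation with a lateral mass balance, q = Kd*h^x; Q = n*q; rate = Q/(n*spacing*width).
Step 1 — single emitter flow (q = Kd*h^x):
  q = 1.370 * 8.375^0.6128 = 5.03878 L/hr
Step 2 — total lateral flow: Q = 65 * 5.03878 = 327.521 L/hr
Step 3 — wetted area: A = 65 * 0.9268 * 0.4021 = 24.2233 m^2
Step 4 — application rate: Q/A = 327.521/24.2233 = 13.52 mm/hr
Therefore the application rate along the lateral = 13.52 mm/hr.


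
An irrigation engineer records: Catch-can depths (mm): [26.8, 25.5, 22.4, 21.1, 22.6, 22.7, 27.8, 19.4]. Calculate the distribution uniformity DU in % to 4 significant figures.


Approach: apply the low-quarter distribution uniformity, DU = (mean of lowest quarter of readings / overall mean)*100.
sorted lowest 2 of 8: [19.4, 21.1] -> mean = 20.2500 mm
overall mean = 23.5375 mm
DU = (20.2500/23.5375)*100 = 86.03 %
Therefore the distribution uniformity DU = 86.03 %.


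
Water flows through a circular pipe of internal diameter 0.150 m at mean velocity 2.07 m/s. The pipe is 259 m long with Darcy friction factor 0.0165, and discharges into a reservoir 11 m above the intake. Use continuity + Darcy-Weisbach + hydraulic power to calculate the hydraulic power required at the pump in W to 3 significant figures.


Approach: apply continuity + Darcy-Weisbach + hydraulic power, Q = A*v; hf = f*(L/D)*(v^2/(2g)); H = static + hf; P = rho*g*Q*H.
Step 1 — flow rate (continuity, Q = A*v):
  A = pi*(0.150/2)^2 = 0.017671 m^2
  Q = 0.017671 * 2.07 = 0.036580 m^3/s
Step 2 — friction head loss (Darcy-Weisbach):
  hf = 0.0165 * (259/0.150) * (2.07^2 / (2*9.81))
  hf = 6.2221 m
Step 3 — total head: H = 11 + 6.2221 = 17.222 m
Step 4 — hydraulic power (P = rho*g*Q*H):
  P = 1000 * 9.81 * 0.036580 * 17.222 = 6180 W
Therefore the hydraulic power required at the pump = 6180 W.


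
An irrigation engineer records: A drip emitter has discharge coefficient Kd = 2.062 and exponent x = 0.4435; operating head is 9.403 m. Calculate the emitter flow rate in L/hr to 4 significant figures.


Approach: apply the emitter characteristic equation, q = Kd * h^x.
q = 2.062 * 9.403^0.4435 = 5.571 L/hr
Therefore the emitter flow rate = 5.571 L/hr.


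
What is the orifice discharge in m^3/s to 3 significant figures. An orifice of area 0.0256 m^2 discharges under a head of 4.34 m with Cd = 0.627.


Approach: apply the orifice equation, Q = Cd*A*sqrt(2*g*h).
Q = 0.627 * 0.0256 * sqrt(2*9.81*4.34) = 0.148 m^3/s
Therefore the orifice discharge = 0.148 m^3/s.


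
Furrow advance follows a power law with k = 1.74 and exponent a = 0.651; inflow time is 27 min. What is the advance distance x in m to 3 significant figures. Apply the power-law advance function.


Approach: apply the power-law advance function, x = k*t^a.
x = 1.74 * 27^0.651 = 14.9 m
Therefore the advance distance x = 14.9 m.


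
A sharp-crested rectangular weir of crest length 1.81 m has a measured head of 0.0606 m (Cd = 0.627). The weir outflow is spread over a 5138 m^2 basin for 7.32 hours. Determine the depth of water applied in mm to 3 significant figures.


Approach: apply the rectangular weir equation with a volume-to-depth conversion, Q = (2/3)*Cd*L*sqrt(2g)*H^1.5; d = Q*t/A * 1000.
Step 1 — weir discharge:
  Q = (2/3)*0.627*1.81*sqrt(2*9.81)*0.0606^1.5 = 0.049993 m^3/s
Step 2 — volume: V = 0.049993 * 7.32*3600 = 1317.4 m^3
Step 3 — depth: d = V/A * 1000 = 1317.4/5138 * 1000 = 256 mm
Therefore the depth of water applied = 256 mm.


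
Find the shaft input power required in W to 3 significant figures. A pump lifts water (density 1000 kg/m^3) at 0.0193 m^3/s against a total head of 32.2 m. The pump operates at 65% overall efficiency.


Approach: apply hydraulic power then efficiency conversion, P = rho*g*Q*H; P_in = P/eta.
Step 1 — hydraulic power (P = rho*g*Q*H):
  P = 1000 * 9.81 * 0.0193 * 32.2 = 6096.5 W
Step 2 — input power: P_in = P/eta = 6096.5 / 0.65 = 9380 W
Therefore the shaft input power required = 9380 W.


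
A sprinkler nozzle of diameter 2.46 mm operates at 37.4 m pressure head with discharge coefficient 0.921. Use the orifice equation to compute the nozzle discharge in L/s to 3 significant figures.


Approach: apply the orifice equation, Q = Cd*A*sqrt(2*g*h), A = pi*(d/2)^2.
A = pi*(2.46e-3/2)^2 = 4.7529e-06 m^2
Q = 0.921 * 4.7529e-06 * sqrt(2*9.81*37.4) * 1000 = 0.119 L/s
Therefore the nozzle discharge = 0.119 L/s.


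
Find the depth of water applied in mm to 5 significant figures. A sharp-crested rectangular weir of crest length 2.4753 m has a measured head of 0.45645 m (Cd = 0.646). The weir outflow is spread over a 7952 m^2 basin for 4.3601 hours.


Approach: apply the rectangular weir equation with a volume-to-depth conversion, Q = (2/3)*Cd*L*sqrt(2g)*H^1.5; d = Q*t/A * 1000.
Step 1 — weir discharge:
  Q = (2/3)*0.646*2.4753*sqrt(2*9.81)*0.45645^1.5 = 1.456158 m^3/s
Step 2 — volume: V = 1.456158 * 4.3601*3600 = 22856.38 m^3
Step 3 — depth: d = V/A * 1000 = 22856.38/7952 * 1000 = 2874.3 mm
Therefore the depth of water applied = 2874.3 mm.


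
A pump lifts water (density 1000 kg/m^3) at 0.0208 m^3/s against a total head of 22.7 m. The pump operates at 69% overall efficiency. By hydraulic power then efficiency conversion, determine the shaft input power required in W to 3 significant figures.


Approach: apply hydraulic power then efficiency conversion, P = rho*g*Q*H; P_in = P/eta.
Step 1 — hydraulic power (P = rho*g*Q*H):
  P = 1000 * 9.81 * 0.0208 * 22.7 = 4631.9 W
Step 2 — input power: P_in = P/eta = 4631.9 / 0.69 = 6710 W
Therefore the shaft input power required = 6710 W.


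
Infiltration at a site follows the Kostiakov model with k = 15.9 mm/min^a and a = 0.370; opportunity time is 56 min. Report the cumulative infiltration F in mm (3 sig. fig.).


Approach: apply the Kostiakov infiltration equation, F = k*t^a.
F = 15.9 * 56^0.370 = 70.5 mm
Therefore the cumulative infiltration F = 70.5 mm.


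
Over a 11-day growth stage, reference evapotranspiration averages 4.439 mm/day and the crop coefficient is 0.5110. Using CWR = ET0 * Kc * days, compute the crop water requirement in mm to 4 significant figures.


CWR = 4.439 * 0.5110 * 11 = 24.95 mm
Therefore the crop water requirement = 24.95 mm.


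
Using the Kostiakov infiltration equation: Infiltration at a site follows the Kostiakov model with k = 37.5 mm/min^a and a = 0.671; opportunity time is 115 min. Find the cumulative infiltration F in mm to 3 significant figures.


Approach: apply the Kostiakov infiltration equation, F = k*t^a.
F = 37.5 * 115^0.671 = 905 mm
Therefore the cumulative infiltration F = 905 mm.


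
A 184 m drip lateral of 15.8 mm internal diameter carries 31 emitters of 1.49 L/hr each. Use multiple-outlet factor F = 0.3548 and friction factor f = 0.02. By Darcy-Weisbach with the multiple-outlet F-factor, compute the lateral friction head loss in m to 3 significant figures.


Approach: apply Darcy-Weisbach with the multiple-outlet F-factor, Q = n*q/(3600*1000) m^3/s; v = Q/A; hf = F*f*(L/D)*(v^2/(2g)).
Q = 31*1.49/(3600*1000) = 1.2831e-05 m^3/s
A = pi*(15.8e-3/2)^2 = 1.9607e-04 m^2, so v = Q/A = 0.065440 m/s
hf = 0.3548*0.02*(184/0.0158)*(0.065440^2/(2*9.81)) = 0.0180 m
Therefore the lateral friction head loss = 0.0180 m.


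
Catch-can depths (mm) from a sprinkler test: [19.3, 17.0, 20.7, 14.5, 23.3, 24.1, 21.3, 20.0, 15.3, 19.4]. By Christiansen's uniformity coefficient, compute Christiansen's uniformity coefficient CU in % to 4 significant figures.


Approach: apply Christiansen's uniformity coefficient, CU = (1 - mean_abs_deviation/mean)*100.
mean = 19.4900 mm
mean |d_i - mean| = 2.39000 mm
CU = (1 - 2.39000/19.4900)*100 = 87.74 %
Therefore Christiansen's uniformity coefficient CU = 87.74 %.


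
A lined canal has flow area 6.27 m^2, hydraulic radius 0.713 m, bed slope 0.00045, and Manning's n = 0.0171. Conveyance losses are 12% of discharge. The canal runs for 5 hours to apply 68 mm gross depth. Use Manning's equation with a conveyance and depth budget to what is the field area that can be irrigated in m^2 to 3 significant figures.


Approach: apply Manning's equation with a conveyance and depth budget, Q = (1/n)*A*R^(2/3)*S^(1/2); Q_field = Q*(1-loss); Area = Q_field*t/(d/1000).
Step 1 — canal discharge (Manning's equation):
  Q = (1/0.0171) * 6.27 * 0.713^(2/3) * 0.00045^(1/2) = 6.2078 m^3/s
Step 2 — delivered flow: Q_field = 6.2078*(1 - 12/100) = 5.4629 m^3/s
Step 3 — volume delivered: V = 5.4629 * 5*3600 = 98331 m^3
Step 4 — area served: A = V / (depth/1000) = 98331 / 0.068 = 1450000 m^2
Therefore the field area that can be irrigated = 1450000 m^2.


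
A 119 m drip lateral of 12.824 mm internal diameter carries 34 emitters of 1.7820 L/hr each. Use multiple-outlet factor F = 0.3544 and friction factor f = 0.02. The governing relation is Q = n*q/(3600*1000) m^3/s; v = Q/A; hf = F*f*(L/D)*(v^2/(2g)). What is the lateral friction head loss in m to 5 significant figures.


Q = 34*1.7820/(3600*1000) = 1.683000e-05 m^3/s
A = pi*(12.824e-3/2)^2 = 1.291626e-04 m^2, so v = Q/A = 0.1303008 m/s
hf = 0.3544*0.02*(119/0.012824)*(0.1303008^2/(2*9.81)) = 0.056917 m
Therefore the lateral friction head loss = 0.056917 m.


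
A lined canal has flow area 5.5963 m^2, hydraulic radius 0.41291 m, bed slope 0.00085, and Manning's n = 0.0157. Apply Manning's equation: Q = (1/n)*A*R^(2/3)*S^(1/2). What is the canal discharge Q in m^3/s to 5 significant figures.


Q = (1/0.0157) * 5.5963 * 0.41291^(2/3) * 0.00085^(1/2) = 5.7625 m^3/s
Therefore the canal discharge Q = 5.7625 m^3/s.


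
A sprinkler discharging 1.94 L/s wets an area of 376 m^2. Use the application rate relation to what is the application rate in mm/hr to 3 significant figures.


Approach: apply the application rate relation, rate = (Q/A)*3600.
rate = (1.94 / 376) * 3600 = 18.6 mm/hr
Therefore the application rate = 18.6 mm/hr.


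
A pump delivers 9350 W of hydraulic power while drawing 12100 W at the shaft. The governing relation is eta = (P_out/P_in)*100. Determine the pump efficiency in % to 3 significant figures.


eta = (9350 / 12100) * 100 = 77.3 %
Therefore the pump efficiency = 77.3 %.


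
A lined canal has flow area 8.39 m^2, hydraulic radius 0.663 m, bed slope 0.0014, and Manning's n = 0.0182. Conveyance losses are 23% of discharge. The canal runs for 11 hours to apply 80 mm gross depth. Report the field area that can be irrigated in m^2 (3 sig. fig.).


Approach: apply Manning's equation with a conveyance and depth budget, Q = (1/n)*A*R^(2/3)*S^(1/2); Q_field = Q*(1-loss); Area = Q_field*t/(d/1000).
Step 1 — canal discharge (Manning's equation):
  Q = (1/0.0182) * 8.39 * 0.663^(2/3) * 0.0014^(1/2) = 13.115 m^3/s
Step 2 — delivered flow: Q_field = 13.115*(1 - 23/100) = 10.098 m^3/s
Step 3 — volume delivered: V = 10.098 * 11*3600 = 399900 m^3
Step 4 — area served: A = V / (depth/1000) = 399900 / 0.08 = 5000000 m^2
Therefore the field area that can be irrigated = 5000000 m^2.


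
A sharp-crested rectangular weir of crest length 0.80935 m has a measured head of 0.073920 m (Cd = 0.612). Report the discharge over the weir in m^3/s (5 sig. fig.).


Approach: apply the rectangular weir equation, Q = (2/3)*Cd*L*sqrt(2g)*H^1.5.
Q = (2/3)*0.612*0.80935*sqrt(2*9.81)*0.073920^1.5 = 0.029396 m^3/s
Therefore the discharge over the weir = 0.029396 m^3/s.


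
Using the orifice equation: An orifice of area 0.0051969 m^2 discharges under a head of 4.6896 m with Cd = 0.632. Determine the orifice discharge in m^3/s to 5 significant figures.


Approach: apply the orifice equation, Q = Cd*A*sqrt(2*g*h).
Q = 0.632 * 0.0051969 * sqrt(2*9.81*4.6896) = 0.031505 m^3/s
Therefore the orifice discharge = 0.031505 m^3/s.


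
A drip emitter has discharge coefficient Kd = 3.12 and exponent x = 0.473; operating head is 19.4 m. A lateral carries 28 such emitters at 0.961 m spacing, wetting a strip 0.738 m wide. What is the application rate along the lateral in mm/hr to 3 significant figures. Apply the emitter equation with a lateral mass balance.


Approach: apply the emitter equation with a lateral mass balance, q = Kd*h^x; Q = n*q; rate = Q/(n*spacing*width).
Step 1 — single emitter flow (q = Kd*h^x):
  q = 3.12 * 19.4^0.473 = 12.685 L/hr
Step 2 — total lateral flow: Q = 28 * 12.685 = 355.18 L/hr
Step 3 — wetted area: A = 28 * 0.961 * 0.738 = 19.858 m^2
Step 4 — application rate: Q/A = 355.18/19.858 = 17.9 mm/hr
Therefore the application rate along the lateral = 17.9 mm/hr.


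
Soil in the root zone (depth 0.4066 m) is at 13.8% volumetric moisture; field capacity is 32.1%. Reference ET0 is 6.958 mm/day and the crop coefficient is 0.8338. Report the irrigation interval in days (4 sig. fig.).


Approach: apply soil-water budget scheduling, SMD = (FC-theta)/100*depth*1000; ETc = ET0*Kc; interval = SMD/ETc.
Step 1 — soil moisture deficit:
  SMD = (32.1 - 13.8)/100 * 0.4066 * 1000 = 74.4078 mm
Step 2 — daily crop ET (ETc = ET0*Kc):
  ETc = 6.958 * 0.8338 = 5.80158 mm/day
Step 3 — irrigation interval (SMD/ETc):
  interval = 74.4078 / 5.80158 = 12.83 days
Therefore the irrigation interval = 12.83 days.


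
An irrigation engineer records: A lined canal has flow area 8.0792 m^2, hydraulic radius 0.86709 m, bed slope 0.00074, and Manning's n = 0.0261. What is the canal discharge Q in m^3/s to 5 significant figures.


Approach: apply Manning's equation, Q = (1/n)*A*R^(2/3)*S^(1/2).
Q = (1/0.0261) * 8.0792 * 0.86709^(2/3) * 0.00074^(1/2) = 7.6569 m^3/s
Therefore the canal discharge Q = 7.6569 m^3/s.


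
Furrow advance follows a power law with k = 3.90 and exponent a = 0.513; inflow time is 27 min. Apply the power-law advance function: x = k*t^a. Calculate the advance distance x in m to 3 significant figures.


x = 3.90 * 27^0.513 = 21.2 m
Therefore the advance distance x = 21.2 m.


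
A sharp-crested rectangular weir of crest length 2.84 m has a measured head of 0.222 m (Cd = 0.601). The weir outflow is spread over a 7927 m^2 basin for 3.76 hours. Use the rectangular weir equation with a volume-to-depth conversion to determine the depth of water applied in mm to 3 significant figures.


Approach: apply the rectangular weir equation with a volume-to-depth conversion, Q = (2/3)*Cd*L*sqrt(2g)*H^1.5; d = Q*t/A * 1000.
Step 1 — weir discharge:
  Q = (2/3)*0.601*2.84*sqrt(2*9.81)*0.222^1.5 = 0.52721 m^3/s
Step 2 — volume: V = 0.52721 * 3.76*3600 = 7136.3 m^3
Step 3 — depth: d = V/A * 1000 = 7136.3/7927 * 1000 = 900 mm
Therefore the depth of water applied = 900 mm.


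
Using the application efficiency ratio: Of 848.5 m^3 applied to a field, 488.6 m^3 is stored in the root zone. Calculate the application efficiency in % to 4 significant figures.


Approach: apply the application efficiency ratio, Ea = (stored/applied)*100.
Ea = (488.6/848.5)*100 = 57.58 %
Therefore the application efficiency = 57.58 %.


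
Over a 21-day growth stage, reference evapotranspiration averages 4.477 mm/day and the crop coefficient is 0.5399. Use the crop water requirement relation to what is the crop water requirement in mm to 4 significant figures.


Approach: apply the crop water requirement relation, CWR = ET0 * Kc * days.
CWR = 4.477 * 0.5399 * 21 = 50.76 mm
Therefore the crop water requirement = 50.76 mm.


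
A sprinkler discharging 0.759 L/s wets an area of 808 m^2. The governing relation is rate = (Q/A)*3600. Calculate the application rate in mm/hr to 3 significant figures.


rate = (0.759 / 808) * 3600 = 3.38 mm/hr
Therefore the application rate = 3.38 mm/hr.


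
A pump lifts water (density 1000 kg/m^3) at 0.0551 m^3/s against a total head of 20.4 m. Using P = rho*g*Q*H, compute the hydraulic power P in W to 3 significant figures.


P = 1000 * 9.81 * 0.0551 * 20.4 = 11000 W
Therefore the hydraulic power P = 11000 W.


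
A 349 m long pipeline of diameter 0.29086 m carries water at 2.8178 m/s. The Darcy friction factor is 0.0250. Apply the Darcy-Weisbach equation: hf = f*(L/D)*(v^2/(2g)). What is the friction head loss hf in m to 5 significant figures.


hf = 0.0250 * (349/0.29086) * (2.8178^2 / (2*9.81))
hf = 12.140 m
Therefore the friction head loss hf = 12.140 m.


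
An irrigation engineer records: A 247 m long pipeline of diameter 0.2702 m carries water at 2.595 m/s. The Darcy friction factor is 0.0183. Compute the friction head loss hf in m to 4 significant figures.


Approach: apply the Darcy-Weisbach equation, hf = f*(L/D)*(v^2/(2g)).
hf = 0.0183 * (247/0.2702) * (2.595^2 / (2*9.81))
hf = 5.742 m
Therefore the friction head loss hf = 5.742 m.


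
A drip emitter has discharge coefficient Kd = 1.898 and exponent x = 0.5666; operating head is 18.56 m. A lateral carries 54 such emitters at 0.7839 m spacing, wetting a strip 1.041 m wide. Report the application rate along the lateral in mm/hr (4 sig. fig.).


Approach: apply the emitter equation with a lateral mass balance, q = Kd*h^x; Q = n*q; rate = Q/(n*spacing*width).
Step 1 — single emitter flow (q = Kd*h^x):
  q = 1.898 * 18.56^0.5666 = 9.93282 L/hr
Step 2 — total lateral flow: Q = 54 * 9.93282 = 536.372 L/hr
Step 3 — wetted area: A = 54 * 0.7839 * 1.041 = 44.0662 m^2
Step 4 — application rate: Q/A = 536.372/44.0662 = 12.17 mm/hr
Therefore the application rate along the lateral = 12.17 mm/hr.


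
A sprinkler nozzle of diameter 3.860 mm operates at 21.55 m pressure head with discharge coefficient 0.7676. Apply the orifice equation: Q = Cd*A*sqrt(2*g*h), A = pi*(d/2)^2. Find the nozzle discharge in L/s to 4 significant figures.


A = pi*(3.860e-3/2)^2 = 1.17021e-05 m^2
Q = 0.7676 * 1.17021e-05 * sqrt(2*9.81*21.55) * 1000 = 0.1847 L/s
Therefore the nozzle discharge = 0.1847 L/s.


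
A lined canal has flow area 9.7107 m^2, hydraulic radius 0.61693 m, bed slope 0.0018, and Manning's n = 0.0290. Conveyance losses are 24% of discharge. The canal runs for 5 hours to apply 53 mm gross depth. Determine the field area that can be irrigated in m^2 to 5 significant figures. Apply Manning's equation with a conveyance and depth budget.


Approach: apply Manning's equation with a conveyance and depth budget, Q = (1/n)*A*R^(2/3)*S^(1/2); Q_field = Q*(1-loss); Area = Q_field*t/(d/1000).
Step 1 — canal discharge (Manning's equation):
  Q = (1/0.0290) * 9.7107 * 0.61693^(2/3) * 0.0018^(1/2) = 10.29547 m^3/s
Step 2 — delivered flow: Q_field = 10.29547*(1 - 24/100) = 7.824555 m^3/s
Step 3 — volume delivered: V = 7.824555 * 5*3600 = 140842.0 m^3
Step 4 — area served: A = V / (depth/1000) = 140842.0 / 0.053 = 2657400 m^2
Therefore the field area that can be irrigated = 2657400 m^2.
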